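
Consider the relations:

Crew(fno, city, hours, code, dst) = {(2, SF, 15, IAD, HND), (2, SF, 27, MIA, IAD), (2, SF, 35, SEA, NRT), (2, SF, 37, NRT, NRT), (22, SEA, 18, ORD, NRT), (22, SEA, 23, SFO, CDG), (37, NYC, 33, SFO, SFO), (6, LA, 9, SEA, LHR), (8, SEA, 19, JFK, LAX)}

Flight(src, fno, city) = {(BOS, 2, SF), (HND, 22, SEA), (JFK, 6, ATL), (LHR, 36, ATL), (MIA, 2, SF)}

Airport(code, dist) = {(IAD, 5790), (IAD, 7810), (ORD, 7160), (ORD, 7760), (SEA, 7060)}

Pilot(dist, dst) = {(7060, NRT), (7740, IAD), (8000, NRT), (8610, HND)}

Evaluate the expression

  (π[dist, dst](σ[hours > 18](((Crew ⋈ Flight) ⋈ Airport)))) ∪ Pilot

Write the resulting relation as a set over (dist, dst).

Crew ⋈ Flight (natural join on fno, city): {(2, SF, 15, IAD, HND, BOS), (2, SF, 15, IAD, HND, MIA), (2, SF, 27, MIA, IAD, BOS), (2, SF, 27, MIA, IAD, MIA), (2, SF, 35, SEA, NRT, BOS), (2, SF, 35, SEA, NRT, MIA), (2, SF, 37, NRT, NRT, BOS), (2, SF, 37, NRT, NRT, MIA), (22, SEA, 18, ORD, NRT, HND), (22, SEA, 23, SFO, CDG, HND)}
(Crew ⋈ Flight) ⋈ Airport (natural join on code): {(2, SF, 15, IAD, HND, BOS, 5790), (2, SF, 15, IAD, HND, BOS, 7810), (2, SF, 15, IAD, HND, MIA, 5790), (2, SF, 15, IAD, HND, MIA, 7810), (2, SF, 35, SEA, NRT, BOS, 7060), (2, SF, 35, SEA, NRT, MIA, 7060), (22, SEA, 18, ORD, NRT, HND, 7160), (22, SEA, 18, ORD, NRT, HND, 7760)}
σ[hours > 18]: keep tuples satisfying hours > 18 → {(2, SF, 35, SEA, NRT, BOS, 7060), (2, SF, 35, SEA, NRT, MIA, 7060)}
π[dist, dst]: project onto (dist, dst) (1 duplicate(s) eliminated) → {(7060, NRT)}
Taking the union: {(7060, NRT), (7740, IAD), (8000, NRT), (8610, HND)}

{(7060, NRT), (7740, IAD), (8000, NRT), (8610, HND)}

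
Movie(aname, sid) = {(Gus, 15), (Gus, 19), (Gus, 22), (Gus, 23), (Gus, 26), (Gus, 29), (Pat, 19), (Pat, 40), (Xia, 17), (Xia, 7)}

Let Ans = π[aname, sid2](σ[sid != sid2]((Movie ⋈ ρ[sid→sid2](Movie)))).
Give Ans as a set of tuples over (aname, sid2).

ρ[sid→sid2]: schema becomes (aname, sid2); tuples unchanged.
Natural join on aname: {(Gus, 15, 15), (Gus, 15, 19), (Gus, 15, 22), (Gus, 15, 23), (Gus, 15, 26), (Gus, 15, 29), (Gus, 19, 15), (Gus, 19, 19), (Gus, 19, 22), (Gus, 19, 23), (Gus, 19, 26), (Gus, 19, 29), (Gus, 22, 15), (Gus, 22, 19), (Gus, 22, 22), (Gus, 22, 23), (Gus, 22, 26), (Gus, 22, 29), (Gus, 23, 15), (Gus, 23, 19), (Gus, 23, 22), (Gus, 23, 23), (Gus, 23, 26), (Gus, 23, 29), (Gus, 26, 15), (Gus, 26, 19), (Gus, 26, 22), (Gus, 26, 23), (Gus, 26, 26), (Gus, 26, 29), (Gus, 29, 15), (Gus, 29, 19), (Gus, 29, 22), (Gus, 29, 23), (Gus, 29, 26), (Gus, 29, 29), (Pat, 19, 19), (Pat, 19, 40), (Pat, 40, 19), (Pat, 40, 40), (Xia, 17, 17), (Xia, 17, 7), (Xia, 7, 17), (Xia, 7, 7)}
Filtering on sid != sid2 leaves {(Gus, 15, 19), (Gus, 15, 22), (Gus, 15, 23), (Gus, 15, 26), (Gus, 15, 29), (Gus, 19, 15), (Gus, 19, 22), (Gus, 19, 23), (Gus, 19, 26), (Gus, 19, 29), (Gus, 22, 15), (Gus, 22, 19), (Gus, 22, 23), (Gus, 22, 26), (Gus, 22, 29), (Gus, 23, 15), (Gus, 23, 19), (Gus, 23, 22), (Gus, 23, 26), (Gus, 23, 29), (Gus, 26, 15), (Gus, 26, 19), (Gus, 26, 22), (Gus, 26, 23), (Gus, 26, 29), (Gus, 29, 15), (Gus, 29, 19), (Gus, 29, 22), (Gus, 29, 23), (Gus, 29, 26), (Pat, 19, 40), (Pat, 40, 19), (Xia, 17, 7), (Xia, 7, 17)}.
Projecting to aname, sid2 (24 duplicate(s) eliminated): {(Gus, 15), (Gus, 19), (Gus, 22), (Gus, 23), (Gus, 26), (Gus, 29), (Pat, 19), (Pat, 40), (Xia, 17), (Xia, 7)}

{(Gus, 15), (Gus, 19), (Gus, 22), (Gus, 23), (Gus, 26), (Gus, 29), (Pat, 19), (Pat, 40), (Xia, 17), (Xia, 7)}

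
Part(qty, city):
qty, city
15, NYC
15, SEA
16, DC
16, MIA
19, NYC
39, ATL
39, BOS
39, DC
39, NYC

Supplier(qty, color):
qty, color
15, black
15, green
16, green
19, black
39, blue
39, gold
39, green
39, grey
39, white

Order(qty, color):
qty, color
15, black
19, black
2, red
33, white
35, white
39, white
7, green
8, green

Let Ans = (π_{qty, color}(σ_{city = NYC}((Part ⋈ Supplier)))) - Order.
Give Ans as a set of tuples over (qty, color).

Joining Part and Supplier on qty yields {(15, NYC, black), (15, NYC, green), (15, SEA, black), (15, SEA, green), (16, DC, green), (16, MIA, green), (19, NYC, black), (39, ATL, blue), (39, ATL, gold), (39, ATL, green), (39, ATL, grey), (39, ATL, white), (39, BOS, blue), (39, BOS, gold), (39, BOS, green), (39, BOS, grey), (39, BOS, white), (39, DC, blue), (39, DC, gold), (39, DC, green), (39, DC, grey), (39, DC, white), (39, NYC, blue), (39, NYC, gold), (39, NYC, green), (39, NYC, grey), (39, NYC, white)}.
Filtering on city = NYC leaves {(15, NYC, black), (15, NYC, green), (19, NYC, black), (39, NYC, blue), (39, NYC, gold), (39, NYC, green), (39, NYC, grey), (39, NYC, white)}.
Projecting to qty, color: {(15, black), (15, green), (19, black), (39, blue), (39, gold), (39, green), (39, grey), (39, white)}
Set difference of the two operands is {(15, green), (39, blue), (39, gold), (39, green), (39, grey)}.

{(15, green), (39, blue), (39, gold), (39, green), (39, grey)}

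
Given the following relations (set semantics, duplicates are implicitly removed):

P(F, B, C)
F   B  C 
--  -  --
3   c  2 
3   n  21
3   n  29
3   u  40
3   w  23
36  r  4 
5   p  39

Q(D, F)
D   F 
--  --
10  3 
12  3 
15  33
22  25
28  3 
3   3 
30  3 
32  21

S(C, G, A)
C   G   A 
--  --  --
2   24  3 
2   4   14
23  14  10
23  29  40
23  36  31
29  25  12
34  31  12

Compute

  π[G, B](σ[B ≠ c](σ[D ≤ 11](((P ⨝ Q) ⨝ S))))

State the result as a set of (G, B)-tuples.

Natural join on F: {(3, c, 2, 10), (3, c, 2, 12), (3, c, 2, 28), (3, c, 2, 3), (3, c, 2, 30), (3, n, 21, 10), (3, n, 21, 12), (3, n, 21, 28), (3, n, 21, 3), (3, n, 21, 30), (3, n, 29, 10), (3, n, 29, 12), (3, n, 29, 28), (3, n, 29, 3), (3, n, 29, 30), (3, u, 40, 10), (3, u, 40, 12), (3, u, 40, 28), (3, u, 40, 3), (3, u, 40, 30), (3, w, 23, 10), (3, w, 23, 12), (3, w, 23, 28), (3, w, 23, 3), (3, w, 23, 30)}
Natural join on C: {(3, c, 2, 10, 24, 3), (3, c, 2, 10, 4, 14), (3, c, 2, 12, 24, 3), (3, c, 2, 12, 4, 14), (3, c, 2, 28, 24, 3), (3, c, 2, 28, 4, 14), (3, c, 2, 3, 24, 3), (3, c, 2, 3, 4, 14), (3, c, 2, 30, 24, 3), (3, c, 2, 30, 4, 14), (3, n, 29, 10, 25, 12), (3, n, 29, 12, 25, 12), (3, n, 29, 28, 25, 12), (3, n, 29, 3, 25, 12), (3, n, 29, 30, 25, 12), (3, w, 23, 10, 14, 10), (3, w, 23, 10, 29, 40), (3, w, 23, 10, 36, 31), (3, w, 23, 12, 14, 10), (3, w, 23, 12, 29, 40), (3, w, 23, 12, 36, 31), (3, w, 23, 28, 14, 10), (3, w, 23, 28, 29, 40), (3, w, 23, 28, 36, 31), (3, w, 23, 3, 14, 10), (3, w, 23, 3, 29, 40), (3, w, 23, 3, 36, 31), (3, w, 23, 30, 14, 10), (3, w, 23, 30, 29, 40), (3, w, 23, 30, 36, 31)}
Filtering on D ≤ 11 leaves {(3, c, 2, 10, 24, 3), (3, c, 2, 10, 4, 14), (3, c, 2, 3, 24, 3), (3, c, 2, 3, 4, 14), (3, n, 29, 10, 25, 12), (3, n, 29, 3, 25, 12), (3, w, 23, 10, 14, 10), (3, w, 23, 10, 29, 40), (3, w, 23, 10, 36, 31), (3, w, 23, 3, 14, 10), (3, w, 23, 3, 29, 40), (3, w, 23, 3, 36, 31)}.
Filtering on B ≠ c leaves {(3, n, 29, 10, 25, 12), (3, n, 29, 3, 25, 12), (3, w, 23, 10, 14, 10), (3, w, 23, 10, 29, 40), (3, w, 23, 10, 36, 31), (3, w, 23, 3, 14, 10), (3, w, 23, 3, 29, 40), (3, w, 23, 3, 36, 31)}.
π[G, B]: project onto (G, B) (4 duplicate(s) eliminated) → {(14, w), (25, n), (29, w), (36, w)}

{(14, w), (25, n), (29, w), (36, w)}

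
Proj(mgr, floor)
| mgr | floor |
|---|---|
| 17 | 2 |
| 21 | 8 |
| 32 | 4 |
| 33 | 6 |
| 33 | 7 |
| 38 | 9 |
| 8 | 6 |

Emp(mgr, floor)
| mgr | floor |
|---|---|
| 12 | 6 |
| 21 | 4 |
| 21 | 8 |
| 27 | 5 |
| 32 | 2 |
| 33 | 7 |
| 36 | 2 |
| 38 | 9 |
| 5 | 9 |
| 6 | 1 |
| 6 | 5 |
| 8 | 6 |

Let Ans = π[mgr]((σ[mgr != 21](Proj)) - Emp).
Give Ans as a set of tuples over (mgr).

{17, 32, 33}

Selection mgr != 21: {(17, 2), (32, 4), (33, 6), (33, 7), (38, 9), (8, 6)}
Set difference of the two operands is {(17, 2), (32, 4), (33, 6)}.
Projecting to mgr: {17, 32, 33}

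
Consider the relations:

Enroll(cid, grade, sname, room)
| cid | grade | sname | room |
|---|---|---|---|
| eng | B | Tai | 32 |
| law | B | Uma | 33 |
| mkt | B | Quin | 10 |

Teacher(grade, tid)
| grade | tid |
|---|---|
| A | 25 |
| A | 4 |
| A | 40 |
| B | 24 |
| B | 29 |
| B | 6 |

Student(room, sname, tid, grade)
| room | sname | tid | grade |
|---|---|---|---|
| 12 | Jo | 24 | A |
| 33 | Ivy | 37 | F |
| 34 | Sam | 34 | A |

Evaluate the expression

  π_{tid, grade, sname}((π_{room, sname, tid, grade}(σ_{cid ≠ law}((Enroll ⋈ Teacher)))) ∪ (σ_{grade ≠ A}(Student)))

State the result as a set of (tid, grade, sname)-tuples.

Enroll ⋈ Teacher (natural join on grade): {(eng, B, Tai, 32, 24), (eng, B, Tai, 32, 29), (eng, B, Tai, 32, 6), (law, B, Uma, 33, 24), (law, B, Uma, 33, 29), (law, B, Uma, 33, 6), (mkt, B, Quin, 10, 24), (mkt, B, Quin, 10, 29), (mkt, B, Quin, 10, 6)}
Apply σ_{cid ≠ law}; surviving tuples: {(eng, B, Tai, 32, 24), (eng, B, Tai, 32, 29), (eng, B, Tai, 32, 6), (mkt, B, Quin, 10, 24), (mkt, B, Quin, 10, 29), (mkt, B, Quin, 10, 6)}
π_{room, sname, tid, grade} gives {(10, Quin, 24, B), (10, Quin, 29, B), (10, Quin, 6, B), (32, Tai, 24, B), (32, Tai, 29, B), (32, Tai, 6, B)}.
Apply σ_{grade ≠ A}; surviving tuples: {(33, Ivy, 37, F)}
Taking the union: {(10, Quin, 24, B), (10, Quin, 29, B), (10, Quin, 6, B), (32, Tai, 24, B), (32, Tai, 29, B), (32, Tai, 6, B), (33, Ivy, 37, F)}
π_{tid, grade, sname} gives {(24, B, Quin), (24, B, Tai), (29, B, Quin), (29, B, Tai), (37, F, Ivy), (6, B, Quin), (6, B, Tai)}.

{(24, B, Quin), (24, B, Tai), (29, B, Quin), (29, B, Tai), (37, F, Ivy), (6, B, Quin), (6, B, Tai)}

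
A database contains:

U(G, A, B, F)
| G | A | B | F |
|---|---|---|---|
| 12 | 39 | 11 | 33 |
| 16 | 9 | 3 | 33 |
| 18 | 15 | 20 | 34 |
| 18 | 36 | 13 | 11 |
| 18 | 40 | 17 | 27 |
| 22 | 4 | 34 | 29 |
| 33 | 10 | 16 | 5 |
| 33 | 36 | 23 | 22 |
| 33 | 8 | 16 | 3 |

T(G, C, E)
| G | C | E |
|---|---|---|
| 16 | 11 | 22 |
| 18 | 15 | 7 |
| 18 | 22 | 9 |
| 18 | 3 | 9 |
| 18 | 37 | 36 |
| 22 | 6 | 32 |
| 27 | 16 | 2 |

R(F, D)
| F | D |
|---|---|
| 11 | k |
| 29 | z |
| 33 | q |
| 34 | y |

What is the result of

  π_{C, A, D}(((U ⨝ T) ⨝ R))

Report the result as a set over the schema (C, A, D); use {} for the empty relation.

U ⋈ T (natural join on G): {(16, 9, 3, 33, 11, 22), (18, 15, 20, 34, 15, 7), (18, 15, 20, 34, 22, 9), (18, 15, 20, 34, 3, 9), (18, 15, 20, 34, 37, 36), (18, 36, 13, 11, 15, 7), (18, 36, 13, 11, 22, 9), (18, 36, 13, 11, 3, 9), (18, 36, 13, 11, 37, 36), (18, 40, 17, 27, 15, 7), (18, 40, 17, 27, 22, 9), (18, 40, 17, 27, 3, 9), (18, 40, 17, 27, 37, 36), (22, 4, 34, 29, 6, 32)}
(U ⨝ T) ⋈ R (natural join on F): {(16, 9, 3, 33, 11, 22, q), (18, 15, 20, 34, 15, 7, y), (18, 15, 20, 34, 22, 9, y), (18, 15, 20, 34, 3, 9, y), (18, 15, 20, 34, 37, 36, y), (18, 36, 13, 11, 15, 7, k), (18, 36, 13, 11, 22, 9, k), (18, 36, 13, 11, 3, 9, k), (18, 36, 13, 11, 37, 36, k), (22, 4, 34, 29, 6, 32, z)}
π_{C, A, D} gives {(11, 9, q), (15, 15, y), (15, 36, k), (22, 15, y), (22, 36, k), (3, 15, y), (3, 36, k), (37, 15, y), (37, 36, k), (6, 4, z)}.

{(11, 9, q), (15, 15, y), (15, 36, k), (22, 15, y), (22, 36, k), (3, 15, y), (3, 36, k), (37, 15, y), (37, 36, k), (6, 4, z)}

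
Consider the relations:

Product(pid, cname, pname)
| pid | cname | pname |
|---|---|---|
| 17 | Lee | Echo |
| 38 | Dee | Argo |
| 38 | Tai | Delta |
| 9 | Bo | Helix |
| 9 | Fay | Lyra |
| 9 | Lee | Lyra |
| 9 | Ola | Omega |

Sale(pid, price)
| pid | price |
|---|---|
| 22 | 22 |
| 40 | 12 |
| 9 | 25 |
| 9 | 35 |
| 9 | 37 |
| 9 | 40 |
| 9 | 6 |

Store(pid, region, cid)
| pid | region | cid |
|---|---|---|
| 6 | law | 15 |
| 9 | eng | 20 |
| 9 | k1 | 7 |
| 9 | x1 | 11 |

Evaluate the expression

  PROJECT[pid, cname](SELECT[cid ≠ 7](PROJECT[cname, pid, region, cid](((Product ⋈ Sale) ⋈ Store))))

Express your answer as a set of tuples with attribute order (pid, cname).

{(9, Bo), (9, Fay), (9, Lee), (9, Ola)}

Product ⋈ Sale (natural join on pid): {(9, Bo, Helix, 25), (9, Bo, Helix, 35), (9, Bo, Helix, 37), (9, Bo, Helix, 40), (9, Bo, Helix, 6), (9, Fay, Lyra, 25), (9, Fay, Lyra, 35), (9, Fay, Lyra, 37), (9, Fay, Lyra, 40), (9, Fay, Lyra, 6), (9, Lee, Lyra, 25), (9, Lee, Lyra, 35), (9, Lee, Lyra, 37), (9, Lee, Lyra, 40), (9, Lee, Lyra, 6), (9, Ola, Omega, 25), (9, Ola, Omega, 35), (9, Ola, Omega, 37), (9, Ola, Omega, 40), (9, Ola, Omega, 6)}
(Product ⋈ Sale) ⋈ Store (natural join on pid): {(9, Bo, Helix, 25, eng, 20), (9, Bo, Helix, 25, k1, 7), (9, Bo, Helix, 25, x1, 11), (9, Bo, Helix, 35, eng, 20), (9, Bo, Helix, 35, k1, 7), (9, Bo, Helix, 35, x1, 11), (9, Bo, Helix, 37, eng, 20), (9, Bo, Helix, 37, k1, 7), (9, Bo, Helix, 37, x1, 11), (9, Bo, Helix, 40, eng, 20), (9, Bo, Helix, 40, k1, 7), (9, Bo, Helix, 40, x1, 11), (9, Bo, Helix, 6, eng, 20), (9, Bo, Helix, 6, k1, 7), (9, Bo, Helix, 6, x1, 11), (9, Fay, Lyra, 25, eng, 20), (9, Fay, Lyra, 25, k1, 7), (9, Fay, Lyra, 25, x1, 11), (9, Fay, Lyra, 35, eng, 20), (9, Fay, Lyra, 35, k1, 7), (9, Fay, Lyra, 35, x1, 11), (9, Fay, Lyra, 37, eng, 20), (9, Fay, Lyra, 37, k1, 7), (9, Fay, Lyra, 37, x1, 11), (9, Fay, Lyra, 40, eng, 20), (9, Fay, Lyra, 40, k1, 7), (9, Fay, Lyra, 40, x1, 11), (9, Fay, Lyra, 6, eng, 20), (9, Fay, Lyra, 6, k1, 7), (9, Fay, Lyra, 6, x1, 11), (9, Lee, Lyra, 25, eng, 20), (9, Lee, Lyra, 25, k1, 7), (9, Lee, Lyra, 25, x1, 11), (9, Lee, Lyra, 35, eng, 20), (9, Lee, Lyra, 35, k1, 7), (9, Lee, Lyra, 35, x1, 11), (9, Lee, Lyra, 37, eng, 20), (9, Lee, Lyra, 37, k1, 7), (9, Lee, Lyra, 37, x1, 11), (9, Lee, Lyra, 40, eng, 20), (9, Lee, Lyra, 40, k1, 7), (9, Lee, Lyra, 40, x1, 11), (9, Lee, Lyra, 6, eng, 20), (9, Lee, Lyra, 6, k1, 7), (9, Lee, Lyra, 6, x1, 11), (9, Ola, Omega, 25, eng, 20), (9, Ola, Omega, 25, k1, 7), (9, Ola, Omega, 25, x1, 11), (9, Ola, Omega, 35, eng, 20), (9, Ola, Omega, 35, k1, 7), (9, Ola, Omega, 35, x1, 11), (9, Ola, Omega, 37, eng, 20), (9, Ola, Omega, 37, k1, 7), (9, Ola, Omega, 37, x1, 11), (9, Ola, Omega, 40, eng, 20), (9, Ola, Omega, 40, k1, 7), (9, Ola, Omega, 40, x1, 11), (9, Ola, Omega, 6, eng, 20), (9, Ola, Omega, 6, k1, 7), (9, Ola, Omega, 6, x1, 11)}
π_{cname, pid, region, cid} gives {(Bo, 9, eng, 20), (Bo, 9, k1, 7), (Bo, 9, x1, 11), (Fay, 9, eng, 20), (Fay, 9, k1, 7), (Fay, 9, x1, 11), (Lee, 9, eng, 20), (Lee, 9, k1, 7), (Lee, 9, x1, 11), (Ola, 9, eng, 20), (Ola, 9, k1, 7), (Ola, 9, x1, 11)} (48 duplicate(s) eliminated).
Filtering on cid ≠ 7 leaves {(Bo, 9, eng, 20), (Bo, 9, x1, 11), (Fay, 9, eng, 20), (Fay, 9, x1, 11), (Lee, 9, eng, 20), (Lee, 9, x1, 11), (Ola, 9, eng, 20), (Ola, 9, x1, 11)}.
π_{pid, cname} gives {(9, Bo), (9, Fay), (9, Lee), (9, Ola)} (4 duplicate(s) eliminated).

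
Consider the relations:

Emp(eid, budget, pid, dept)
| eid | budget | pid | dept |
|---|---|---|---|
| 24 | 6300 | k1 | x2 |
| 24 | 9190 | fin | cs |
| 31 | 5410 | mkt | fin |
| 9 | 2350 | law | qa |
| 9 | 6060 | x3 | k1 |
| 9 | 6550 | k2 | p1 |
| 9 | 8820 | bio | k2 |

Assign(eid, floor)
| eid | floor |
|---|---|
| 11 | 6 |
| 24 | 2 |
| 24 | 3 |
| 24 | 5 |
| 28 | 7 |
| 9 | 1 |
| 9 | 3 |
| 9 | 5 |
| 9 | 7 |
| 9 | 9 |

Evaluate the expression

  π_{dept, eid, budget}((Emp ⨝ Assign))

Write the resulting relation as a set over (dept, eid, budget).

Joining Emp and Assign on eid yields {(24, 6300, k1, x2, 2), (24, 6300, k1, x2, 3), (24, 6300, k1, x2, 5), (24, 9190, fin, cs, 2), (24, 9190, fin, cs, 3), (24, 9190, fin, cs, 5), (9, 2350, law, qa, 1), (9, 2350, law, qa, 3), (9, 2350, law, qa, 5), (9, 2350, law, qa, 7), (9, 2350, law, qa, 9), (9, 6060, x3, k1, 1), (9, 6060, x3, k1, 3), (9, 6060, x3, k1, 5), (9, 6060, x3, k1, 7), (9, 6060, x3, k1, 9), (9, 6550, k2, p1, 1), (9, 6550, k2, p1, 3), (9, 6550, k2, p1, 5), (9, 6550, k2, p1, 7), (9, 6550, k2, p1, 9), (9, 8820, bio, k2, 1), (9, 8820, bio, k2, 3), (9, 8820, bio, k2, 5), (9, 8820, bio, k2, 7), (9, 8820, bio, k2, 9)}.
Projecting to dept, eid, budget (20 duplicate(s) eliminated): {(cs, 24, 9190), (k1, 9, 6060), (k2, 9, 8820), (p1, 9, 6550), (qa, 9, 2350), (x2, 24, 6300)}

{(cs, 24, 9190), (k1, 9, 6060), (k2, 9, 8820), (p1, 9, 6550), (qa, 9, 2350), (x2, 24, 6300)}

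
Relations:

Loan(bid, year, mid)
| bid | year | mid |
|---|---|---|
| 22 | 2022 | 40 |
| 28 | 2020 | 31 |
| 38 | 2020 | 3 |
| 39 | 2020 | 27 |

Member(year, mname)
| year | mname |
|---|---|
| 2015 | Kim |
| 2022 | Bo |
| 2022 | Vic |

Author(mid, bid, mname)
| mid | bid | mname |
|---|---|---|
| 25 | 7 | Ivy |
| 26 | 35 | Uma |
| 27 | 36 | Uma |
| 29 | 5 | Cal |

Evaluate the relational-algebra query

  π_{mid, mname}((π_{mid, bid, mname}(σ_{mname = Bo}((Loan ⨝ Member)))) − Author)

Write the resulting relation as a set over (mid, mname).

Natural join on year: {(22, 2022, 40, Bo), (22, 2022, 40, Vic)}
Apply σ_{mname = Bo}; surviving tuples: {(22, 2022, 40, Bo)}
π_{mid, bid, mname} gives {(40, 22, Bo)}.
Set difference of the two operands is {(40, 22, Bo)}.
π_{mid, mname} gives {(40, Bo)}.

{(40, Bo)}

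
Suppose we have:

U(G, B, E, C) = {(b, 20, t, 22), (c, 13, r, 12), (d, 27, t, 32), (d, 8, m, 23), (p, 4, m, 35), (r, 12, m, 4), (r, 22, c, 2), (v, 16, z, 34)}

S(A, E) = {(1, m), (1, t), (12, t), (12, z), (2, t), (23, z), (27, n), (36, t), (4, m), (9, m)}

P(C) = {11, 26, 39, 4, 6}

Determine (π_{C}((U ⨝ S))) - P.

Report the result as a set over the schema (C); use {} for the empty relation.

{22, 23, 32, 34, 35}

Natural join on E: {(b, 20, t, 22, 1), (b, 20, t, 22, 12), (b, 20, t, 22, 2), (b, 20, t, 22, 36), (d, 27, t, 32, 1), (d, 27, t, 32, 12), (d, 27, t, 32, 2), (d, 27, t, 32, 36), (d, 8, m, 23, 1), (d, 8, m, 23, 4), (d, 8, m, 23, 9), (p, 4, m, 35, 1), (p, 4, m, 35, 4), (p, 4, m, 35, 9), (r, 12, m, 4, 1), (r, 12, m, 4, 4), (r, 12, m, 4, 9), (v, 16, z, 34, 12), (v, 16, z, 34, 23)}
π_{C} gives {22, 23, 32, 34, 35, 4} (13 duplicate(s) eliminated).
Set difference of the two operands is {22, 23, 32, 34, 35}.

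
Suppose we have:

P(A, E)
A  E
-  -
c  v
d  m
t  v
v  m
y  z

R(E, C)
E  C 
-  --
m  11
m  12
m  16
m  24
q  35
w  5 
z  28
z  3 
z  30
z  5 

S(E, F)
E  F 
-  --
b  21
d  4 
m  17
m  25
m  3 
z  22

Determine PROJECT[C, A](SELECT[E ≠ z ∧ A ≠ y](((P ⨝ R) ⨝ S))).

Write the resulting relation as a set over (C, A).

Natural join on E: {(d, m, 11), (d, m, 12), (d, m, 16), (d, m, 24), (v, m, 11), (v, m, 12), (v, m, 16), (v, m, 24), (y, z, 28), (y, z, 3), (y, z, 30), (y, z, 5)}
Natural join on E: {(d, m, 11, 17), (d, m, 11, 25), (d, m, 11, 3), (d, m, 12, 17), (d, m, 12, 25), (d, m, 12, 3), (d, m, 16, 17), (d, m, 16, 25), (d, m, 16, 3), (d, m, 24, 17), (d, m, 24, 25), (d, m, 24, 3), (v, m, 11, 17), (v, m, 11, 25), (v, m, 11, 3), (v, m, 12, 17), (v, m, 12, 25), (v, m, 12, 3), (v, m, 16, 17), (v, m, 16, 25), (v, m, 16, 3), (v, m, 24, 17), (v, m, 24, 25), (v, m, 24, 3), (y, z, 28, 22), (y, z, 3, 22), (y, z, 30, 22), (y, z, 5, 22)}
Selection E ≠ z ∧ A ≠ y: {(d, m, 11, 17), (d, m, 11, 25), (d, m, 11, 3), (d, m, 12, 17), (d, m, 12, 25), (d, m, 12, 3), (d, m, 16, 17), (d, m, 16, 25), (d, m, 16, 3), (d, m, 24, 17), (d, m, 24, 25), (d, m, 24, 3), (v, m, 11, 17), (v, m, 11, 25), (v, m, 11, 3), (v, m, 12, 17), (v, m, 12, 25), (v, m, 12, 3), (v, m, 16, 17), (v, m, 16, 25), (v, m, 16, 3), (v, m, 24, 17), (v, m, 24, 25), (v, m, 24, 3)}
π[C, A]: project onto (C, A) (16 duplicate(s) eliminated) → {(11, d), (11, v), (12, d), (12, v), (16, d), (16, v), (24, d), (24, v)}

{(11, d), (11, v), (12, d), (12, v), (16, d), (16, v), (24, d), (24, v)}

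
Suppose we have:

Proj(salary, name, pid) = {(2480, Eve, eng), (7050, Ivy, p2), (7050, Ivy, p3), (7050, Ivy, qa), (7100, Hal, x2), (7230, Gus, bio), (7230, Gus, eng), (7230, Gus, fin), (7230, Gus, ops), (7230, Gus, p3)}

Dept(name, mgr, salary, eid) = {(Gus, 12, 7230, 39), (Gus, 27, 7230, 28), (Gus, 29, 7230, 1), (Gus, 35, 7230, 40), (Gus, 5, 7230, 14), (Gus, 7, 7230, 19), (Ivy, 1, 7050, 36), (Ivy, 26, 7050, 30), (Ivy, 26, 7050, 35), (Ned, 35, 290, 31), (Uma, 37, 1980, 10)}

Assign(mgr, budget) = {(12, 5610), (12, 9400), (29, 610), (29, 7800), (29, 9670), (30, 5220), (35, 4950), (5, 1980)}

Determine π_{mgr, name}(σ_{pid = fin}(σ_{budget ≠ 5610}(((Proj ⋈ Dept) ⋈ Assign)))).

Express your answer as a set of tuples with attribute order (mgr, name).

Proj ⋈ Dept (natural join on salary, name): {(7050, Ivy, p2, 1, 36), (7050, Ivy, p2, 26, 30), (7050, Ivy, p2, 26, 35), (7050, Ivy, p3, 1, 36), (7050, Ivy, p3, 26, 30), (7050, Ivy, p3, 26, 35), (7050, Ivy, qa, 1, 36), (7050, Ivy, qa, 26, 30), (7050, Ivy, qa, 26, 35), (7230, Gus, bio, 12, 39), (7230, Gus, bio, 27, 28), (7230, Gus, bio, 29, 1), (7230, Gus, bio, 35, 40), (7230, Gus, bio, 5, 14), (7230, Gus, bio, 7, 19), (7230, Gus, eng, 12, 39), (7230, Gus, eng, 27, 28), (7230, Gus, eng, 29, 1), (7230, Gus, eng, 35, 40), (7230, Gus, eng, 5, 14), (7230, Gus, eng, 7, 19), (7230, Gus, fin, 12, 39), (7230, Gus, fin, 27, 28), (7230, Gus, fin, 29, 1), (7230, Gus, fin, 35, 40), (7230, Gus, fin, 5, 14), (7230, Gus, fin, 7, 19), (7230, Gus, ops, 12, 39), (7230, Gus, ops, 27, 28), (7230, Gus, ops, 29, 1), (7230, Gus, ops, 35, 40), (7230, Gus, ops, 5, 14), (7230, Gus, ops, 7, 19), (7230, Gus, p3, 12, 39), (7230, Gus, p3, 27, 28), (7230, Gus, p3, 29, 1), (7230, Gus, p3, 35, 40), (7230, Gus, p3, 5, 14), (7230, Gus, p3, 7, 19)}
(Proj ⋈ Dept) ⋈ Assign (natural join on mgr): {(7230, Gus, bio, 12, 39, 5610), (7230, Gus, bio, 12, 39, 9400), (7230, Gus, bio, 29, 1, 610), (7230, Gus, bio, 29, 1, 7800), (7230, Gus, bio, 29, 1, 9670), (7230, Gus, bio, 35, 40, 4950), (7230, Gus, bio, 5, 14, 1980), (7230, Gus, eng, 12, 39, 5610), (7230, Gus, eng, 12, 39, 9400), (7230, Gus, eng, 29, 1, 610), (7230, Gus, eng, 29, 1, 7800), (7230, Gus, eng, 29, 1, 9670), (7230, Gus, eng, 35, 40, 4950), (7230, Gus, eng, 5, 14, 1980), (7230, Gus, fin, 12, 39, 5610), (7230, Gus, fin, 12, 39, 9400), (7230, Gus, fin, 29, 1, 610), (7230, Gus, fin, 29, 1, 7800), (7230, Gus, fin, 29, 1, 9670), (7230, Gus, fin, 35, 40, 4950), (7230, Gus, fin, 5, 14, 1980), (7230, Gus, ops, 12, 39, 5610), (7230, Gus, ops, 12, 39, 9400), (7230, Gus, ops, 29, 1, 610), (7230, Gus, ops, 29, 1, 7800), (7230, Gus, ops, 29, 1, 9670), (7230, Gus, ops, 35, 40, 4950), (7230, Gus, ops, 5, 14, 1980), (7230, Gus, p3, 12, 39, 5610), (7230, Gus, p3, 12, 39, 9400), (7230, Gus, p3, 29, 1, 610), (7230, Gus, p3, 29, 1, 7800), (7230, Gus, p3, 29, 1, 9670), (7230, Gus, p3, 35, 40, 4950), (7230, Gus, p3, 5, 14, 1980)}
Apply σ_{budget ≠ 5610}; surviving tuples: {(7230, Gus, bio, 12, 39, 9400), (7230, Gus, bio, 29, 1, 610), (7230, Gus, bio, 29, 1, 7800), (7230, Gus, bio, 29, 1, 9670), (7230, Gus, bio, 35, 40, 4950), (7230, Gus, bio, 5, 14, 1980), (7230, Gus, eng, 12, 39, 9400), (7230, Gus, eng, 29, 1, 610), (7230, Gus, eng, 29, 1, 7800), (7230, Gus, eng, 29, 1, 9670), (7230, Gus, eng, 35, 40, 4950), (7230, Gus, eng, 5, 14, 1980), (7230, Gus, fin, 12, 39, 9400), (7230, Gus, fin, 29, 1, 610), (7230, Gus, fin, 29, 1, 7800), (7230, Gus, fin, 29, 1, 9670), (7230, Gus, fin, 35, 40, 4950), (7230, Gus, fin, 5, 14, 1980), (7230, Gus, ops, 12, 39, 9400), (7230, Gus, ops, 29, 1, 610), (7230, Gus, ops, 29, 1, 7800), (7230, Gus, ops, 29, 1, 9670), (7230, Gus, ops, 35, 40, 4950), (7230, Gus, ops, 5, 14, 1980), (7230, Gus, p3, 12, 39, 9400), (7230, Gus, p3, 29, 1, 610), (7230, Gus, p3, 29, 1, 7800), (7230, Gus, p3, 29, 1, 9670), (7230, Gus, p3, 35, 40, 4950), (7230, Gus, p3, 5, 14, 1980)}
Apply σ_{pid = fin}; surviving tuples: {(7230, Gus, fin, 12, 39, 9400), (7230, Gus, fin, 29, 1, 610), (7230, Gus, fin, 29, 1, 7800), (7230, Gus, fin, 29, 1, 9670), (7230, Gus, fin, 35, 40, 4950), (7230, Gus, fin, 5, 14, 1980)}
Projecting to mgr, name (2 duplicate(s) eliminated): {(12, Gus), (29, Gus), (35, Gus), (5, Gus)}

{(12, Gus), (29, Gus), (35, Gus), (5, Gus)}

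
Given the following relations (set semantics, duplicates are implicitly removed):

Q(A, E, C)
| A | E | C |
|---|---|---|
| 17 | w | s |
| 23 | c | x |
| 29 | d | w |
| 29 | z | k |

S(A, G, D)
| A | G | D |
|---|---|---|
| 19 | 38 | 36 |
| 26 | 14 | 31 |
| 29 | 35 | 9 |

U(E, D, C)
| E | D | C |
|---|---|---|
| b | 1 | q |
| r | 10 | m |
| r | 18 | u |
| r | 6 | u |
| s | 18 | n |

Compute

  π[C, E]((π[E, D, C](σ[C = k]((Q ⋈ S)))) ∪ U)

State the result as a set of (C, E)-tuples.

{(k, z), (m, r), (n, s), (q, b), (u, r)}

Q ⋈ S (natural join on A): {(29, d, w, 35, 9), (29, z, k, 35, 9)}
σ[C = k]: keep tuples satisfying C = k → {(29, z, k, 35, 9)}
π[E, D, C]: project onto (E, D, C) → {(z, 9, k)}
Taking the union: {(b, 1, q), (r, 10, m), (r, 18, u), (r, 6, u), (s, 18, n), (z, 9, k)}
π[C, E]: project onto (C, E) (1 duplicate(s) eliminated) → {(k, z), (m, r), (n, s), (q, b), (u, r)}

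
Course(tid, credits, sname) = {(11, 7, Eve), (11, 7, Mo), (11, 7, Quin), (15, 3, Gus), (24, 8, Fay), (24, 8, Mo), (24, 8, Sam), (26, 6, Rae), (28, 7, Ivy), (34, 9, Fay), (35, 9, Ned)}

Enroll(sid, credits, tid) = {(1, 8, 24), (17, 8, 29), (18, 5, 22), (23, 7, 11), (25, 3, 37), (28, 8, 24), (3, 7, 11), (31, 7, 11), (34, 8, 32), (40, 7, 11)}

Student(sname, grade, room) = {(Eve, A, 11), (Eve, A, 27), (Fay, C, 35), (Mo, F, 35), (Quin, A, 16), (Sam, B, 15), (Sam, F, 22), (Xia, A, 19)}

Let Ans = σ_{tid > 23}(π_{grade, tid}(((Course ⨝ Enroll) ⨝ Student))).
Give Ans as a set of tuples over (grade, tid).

Joining Course and Enroll on tid, credits yields {(11, 7, Eve, 23), (11, 7, Eve, 3), (11, 7, Eve, 31), (11, 7, Eve, 40), (11, 7, Mo, 23), (11, 7, Mo, 3), (11, 7, Mo, 31), (11, 7, Mo, 40), (11, 7, Quin, 23), (11, 7, Quin, 3), (11, 7, Quin, 31), (11, 7, Quin, 40), (24, 8, Fay, 1), (24, 8, Fay, 28), (24, 8, Mo, 1), (24, 8, Mo, 28), (24, 8, Sam, 1), (24, 8, Sam, 28)}.
Joining (Course ⨝ Enroll) and Student on sname yields {(11, 7, Eve, 23, A, 11), (11, 7, Eve, 23, A, 27), (11, 7, Eve, 3, A, 11), (11, 7, Eve, 3, A, 27), (11, 7, Eve, 31, A, 11), (11, 7, Eve, 31, A, 27), (11, 7, Eve, 40, A, 11), (11, 7, Eve, 40, A, 27), (11, 7, Mo, 23, F, 35), (11, 7, Mo, 3, F, 35), (11, 7, Mo, 31, F, 35), (11, 7, Mo, 40, F, 35), (11, 7, Quin, 23, A, 16), (11, 7, Quin, 3, A, 16), (11, 7, Quin, 31, A, 16), (11, 7, Quin, 40, A, 16), (24, 8, Fay, 1, C, 35), (24, 8, Fay, 28, C, 35), (24, 8, Mo, 1, F, 35), (24, 8, Mo, 28, F, 35), (24, 8, Sam, 1, B, 15), (24, 8, Sam, 1, F, 22), (24, 8, Sam, 28, B, 15), (24, 8, Sam, 28, F, 22)}.
π[grade, tid]: project onto (grade, tid) (19 duplicate(s) eliminated) → {(A, 11), (B, 24), (C, 24), (F, 11), (F, 24)}
σ[tid > 23]: keep tuples satisfying tid > 23 → {(B, 24), (C, 24), (F, 24)}

{(B, 24), (C, 24), (F, 24)}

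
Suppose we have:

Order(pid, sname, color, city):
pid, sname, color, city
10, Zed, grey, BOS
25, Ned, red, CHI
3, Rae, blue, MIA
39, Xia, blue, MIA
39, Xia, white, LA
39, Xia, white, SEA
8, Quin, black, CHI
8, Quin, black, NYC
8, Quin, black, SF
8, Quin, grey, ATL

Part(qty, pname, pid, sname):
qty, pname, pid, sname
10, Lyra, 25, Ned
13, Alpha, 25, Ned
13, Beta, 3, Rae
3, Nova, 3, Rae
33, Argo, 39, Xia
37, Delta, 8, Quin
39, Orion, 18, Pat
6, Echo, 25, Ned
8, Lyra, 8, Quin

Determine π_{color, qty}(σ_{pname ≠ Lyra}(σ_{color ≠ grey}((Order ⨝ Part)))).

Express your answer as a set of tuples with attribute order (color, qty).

{(black, 37), (blue, 13), (blue, 3), (blue, 33), (red, 13), (red, 6), (white, 33)}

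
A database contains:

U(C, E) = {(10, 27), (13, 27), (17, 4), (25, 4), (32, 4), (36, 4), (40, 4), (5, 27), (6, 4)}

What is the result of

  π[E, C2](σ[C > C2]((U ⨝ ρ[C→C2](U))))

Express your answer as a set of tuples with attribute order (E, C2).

{(27, 10), (27, 5), (4, 17), (4, 25), (4, 32), (4, 36), (4, 6)}

ρ[C→C2]: schema becomes (C2, E); tuples unchanged.
U ⋈ ρ[C→C2](U) (natural join on E): {(10, 27, 10), (10, 27, 13), (10, 27, 5), (13, 27, 10), (13, 27, 13), (13, 27, 5), (17, 4, 17), (17, 4, 25), (17, 4, 32), (17, 4, 36), (17, 4, 40), (17, 4, 6), (25, 4, 17), (25, 4, 25), (25, 4, 32), (25, 4, 36), (25, 4, 40), (25, 4, 6), (32, 4, 17), (32, 4, 25), (32, 4, 32), (32, 4, 36), (32, 4, 40), (32, 4, 6), (36, 4, 17), (36, 4, 25), (36, 4, 32), (36, 4, 36), (36, 4, 40), (36, 4, 6), (40, 4, 17), (40, 4, 25), (40, 4, 32), (40, 4, 36), (40, 4, 40), (40, 4, 6), (5, 27, 10), (5, 27, 13), (5, 27, 5), (6, 4, 17), (6, 4, 25), (6, 4, 32), (6, 4, 36), (6, 4, 40), (6, 4, 6)}
σ[C > C2]: keep tuples satisfying C > C2 → {(10, 27, 5), (13, 27, 10), (13, 27, 5), (17, 4, 6), (25, 4, 17), (25, 4, 6), (32, 4, 17), (32, 4, 25), (32, 4, 6), (36, 4, 17), (36, 4, 25), (36, 4, 32), (36, 4, 6), (40, 4, 17), (40, 4, 25), (40, 4, 32), (40, 4, 36), (40, 4, 6)}
Keep only column(s) E, C2 (11 duplicate(s) eliminated): {(27, 10), (27, 5), (4, 17), (4, 25), (4, 32), (4, 36), (4, 6)}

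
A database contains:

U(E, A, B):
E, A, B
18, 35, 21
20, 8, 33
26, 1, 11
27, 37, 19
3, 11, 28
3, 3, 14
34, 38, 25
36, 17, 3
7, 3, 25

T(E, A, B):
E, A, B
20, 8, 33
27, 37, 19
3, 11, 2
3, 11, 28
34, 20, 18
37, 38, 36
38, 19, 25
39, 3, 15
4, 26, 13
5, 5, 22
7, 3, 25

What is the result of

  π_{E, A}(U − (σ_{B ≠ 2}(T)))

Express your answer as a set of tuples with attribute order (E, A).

{(18, 35), (26, 1), (3, 3), (34, 38), (36, 17)}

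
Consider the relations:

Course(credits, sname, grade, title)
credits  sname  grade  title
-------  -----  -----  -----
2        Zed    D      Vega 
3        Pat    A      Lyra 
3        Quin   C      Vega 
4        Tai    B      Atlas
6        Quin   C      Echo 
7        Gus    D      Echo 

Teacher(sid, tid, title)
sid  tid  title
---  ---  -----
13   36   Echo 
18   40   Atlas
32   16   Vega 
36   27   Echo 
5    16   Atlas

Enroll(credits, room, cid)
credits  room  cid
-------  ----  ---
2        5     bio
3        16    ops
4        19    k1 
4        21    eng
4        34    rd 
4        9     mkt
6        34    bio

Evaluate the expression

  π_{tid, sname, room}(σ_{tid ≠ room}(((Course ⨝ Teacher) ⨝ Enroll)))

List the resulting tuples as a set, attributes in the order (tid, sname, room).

{(16, Tai, 19), (16, Tai, 21), (16, Tai, 34), (16, Tai, 9), (16, Zed, 5), (27, Quin, 34), (36, Quin, 34), (40, Tai, 19), (40, Tai, 21), (40, Tai, 34), (40, Tai, 9)}

Natural join on title: {(2, Zed, D, Vega, 32, 16), (3, Quin, C, Vega, 32, 16), (4, Tai, B, Atlas, 18, 40), (4, Tai, B, Atlas, 5, 16), (6, Quin, C, Echo, 13, 36), (6, Quin, C, Echo, 36, 27), (7, Gus, D, Echo, 13, 36), (7, Gus, D, Echo, 36, 27)}
Natural join on credits: {(2, Zed, D, Vega, 32, 16, 5, bio), (3, Quin, C, Vega, 32, 16, 16, ops), (4, Tai, B, Atlas, 18, 40, 19, k1), (4, Tai, B, Atlas, 18, 40, 21, eng), (4, Tai, B, Atlas, 18, 40, 34, rd), (4, Tai, B, Atlas, 18, 40, 9, mkt), (4, Tai, B, Atlas, 5, 16, 19, k1), (4, Tai, B, Atlas, 5, 16, 21, eng), (4, Tai, B, Atlas, 5, 16, 34, rd), (4, Tai, B, Atlas, 5, 16, 9, mkt), (6, Quin, C, Echo, 13, 36, 34, bio), (6, Quin, C, Echo, 36, 27, 34, bio)}
Apply σ_{tid ≠ room}; surviving tuples: {(2, Zed, D, Vega, 32, 16, 5, bio), (4, Tai, B, Atlas, 18, 40, 19, k1), (4, Tai, B, Atlas, 18, 40, 21, eng), (4, Tai, B, Atlas, 18, 40, 34, rd), (4, Tai, B, Atlas, 18, 40, 9, mkt), (4, Tai, B, Atlas, 5, 16, 19, k1), (4, Tai, B, Atlas, 5, 16, 21, eng), (4, Tai, B, Atlas, 5, 16, 34, rd), (4, Tai, B, Atlas, 5, 16, 9, mkt), (6, Quin, C, Echo, 13, 36, 34, bio), (6, Quin, C, Echo, 36, 27, 34, bio)}
π[tid, sname, room]: project onto (tid, sname, room) → {(16, Tai, 19), (16, Tai, 21), (16, Tai, 34), (16, Tai, 9), (16, Zed, 5), (27, Quin, 34), (36, Quin, 34), (40, Tai, 19), (40, Tai, 21), (40, Tai, 34), (40, Tai, 9)}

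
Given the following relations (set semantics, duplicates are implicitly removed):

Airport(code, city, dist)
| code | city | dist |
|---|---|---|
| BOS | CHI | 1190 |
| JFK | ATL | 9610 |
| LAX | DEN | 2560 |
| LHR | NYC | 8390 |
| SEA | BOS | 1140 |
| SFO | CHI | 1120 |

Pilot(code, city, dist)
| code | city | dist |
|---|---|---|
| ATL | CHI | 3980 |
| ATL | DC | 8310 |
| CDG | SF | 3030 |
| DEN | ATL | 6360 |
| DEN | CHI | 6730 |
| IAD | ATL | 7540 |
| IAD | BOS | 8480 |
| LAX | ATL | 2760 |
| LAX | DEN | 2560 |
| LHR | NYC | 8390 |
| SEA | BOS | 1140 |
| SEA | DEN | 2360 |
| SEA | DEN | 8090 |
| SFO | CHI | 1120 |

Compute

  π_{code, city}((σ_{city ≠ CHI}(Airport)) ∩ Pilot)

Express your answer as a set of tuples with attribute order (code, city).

{(LAX, DEN), (LHR, NYC), (SEA, BOS)}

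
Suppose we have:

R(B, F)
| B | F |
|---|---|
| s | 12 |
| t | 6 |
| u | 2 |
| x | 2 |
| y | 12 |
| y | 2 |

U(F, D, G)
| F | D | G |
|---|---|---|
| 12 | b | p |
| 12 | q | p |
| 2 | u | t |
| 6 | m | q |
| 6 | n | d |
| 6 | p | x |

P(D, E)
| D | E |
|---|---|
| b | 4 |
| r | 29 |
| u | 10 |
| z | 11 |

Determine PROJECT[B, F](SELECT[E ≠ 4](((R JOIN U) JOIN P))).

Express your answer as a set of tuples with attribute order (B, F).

Joining R and U on F yields {(s, 12, b, p), (s, 12, q, p), (t, 6, m, q), (t, 6, n, d), (t, 6, p, x), (u, 2, u, t), (x, 2, u, t), (y, 12, b, p), (y, 12, q, p), (y, 2, u, t)}.
Joining (R JOIN U) and P on D yields {(s, 12, b, p, 4), (u, 2, u, t, 10), (x, 2, u, t, 10), (y, 12, b, p, 4), (y, 2, u, t, 10)}.
Filtering on E ≠ 4 leaves {(u, 2, u, t, 10), (x, 2, u, t, 10), (y, 2, u, t, 10)}.
π[B, F]: project onto (B, F) → {(u, 2), (x, 2), (y, 2)}

{(u, 2), (x, 2), (y, 2)}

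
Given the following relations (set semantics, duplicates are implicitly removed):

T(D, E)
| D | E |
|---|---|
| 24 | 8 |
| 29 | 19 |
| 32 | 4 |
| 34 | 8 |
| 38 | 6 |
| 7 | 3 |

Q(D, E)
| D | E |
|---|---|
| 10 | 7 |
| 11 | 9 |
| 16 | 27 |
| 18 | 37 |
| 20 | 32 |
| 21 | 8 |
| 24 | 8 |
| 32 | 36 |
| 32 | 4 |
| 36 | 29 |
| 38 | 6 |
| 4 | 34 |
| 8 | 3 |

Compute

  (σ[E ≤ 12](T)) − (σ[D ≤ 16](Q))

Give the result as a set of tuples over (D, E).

Selection E ≤ 12: {(24, 8), (32, 4), (34, 8), (38, 6), (7, 3)}
Selection D ≤ 16: {(10, 7), (11, 9), (16, 27), (4, 34), (8, 3)}
Taking the difference: {(24, 8), (32, 4), (34, 8), (38, 6), (7, 3)}

{(24, 8), (32, 4), (34, 8), (38, 6), (7, 3)}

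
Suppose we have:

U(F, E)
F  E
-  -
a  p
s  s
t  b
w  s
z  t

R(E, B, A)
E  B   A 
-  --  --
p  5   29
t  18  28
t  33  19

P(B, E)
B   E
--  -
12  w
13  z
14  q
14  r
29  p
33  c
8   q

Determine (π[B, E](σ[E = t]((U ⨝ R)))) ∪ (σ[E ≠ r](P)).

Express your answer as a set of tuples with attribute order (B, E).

{(12, w), (13, z), (14, q), (18, t), (29, p), (33, c), (33, t), (8, q)}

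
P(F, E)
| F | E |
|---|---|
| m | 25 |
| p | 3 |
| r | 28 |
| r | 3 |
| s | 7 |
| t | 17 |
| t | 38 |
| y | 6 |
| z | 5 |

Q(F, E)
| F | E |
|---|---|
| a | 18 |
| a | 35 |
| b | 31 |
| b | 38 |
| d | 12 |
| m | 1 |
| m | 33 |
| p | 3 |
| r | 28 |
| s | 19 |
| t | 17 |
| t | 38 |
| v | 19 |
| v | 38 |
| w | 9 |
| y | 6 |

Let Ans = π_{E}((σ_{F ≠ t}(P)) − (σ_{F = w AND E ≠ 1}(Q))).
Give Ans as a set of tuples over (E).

Apply σ_{F ≠ t}; surviving tuples: {(m, 25), (p, 3), (r, 28), (r, 3), (s, 7), (y, 6), (z, 5)}
Apply σ_{F = w AND E ≠ 1}; surviving tuples: {(w, 9)}
Taking the difference: {(m, 25), (p, 3), (r, 28), (r, 3), (s, 7), (y, 6), (z, 5)}
Keep only column(s) E (1 duplicate(s) eliminated): {25, 28, 3, 5, 6, 7}

{25, 28, 3, 5, 6, 7}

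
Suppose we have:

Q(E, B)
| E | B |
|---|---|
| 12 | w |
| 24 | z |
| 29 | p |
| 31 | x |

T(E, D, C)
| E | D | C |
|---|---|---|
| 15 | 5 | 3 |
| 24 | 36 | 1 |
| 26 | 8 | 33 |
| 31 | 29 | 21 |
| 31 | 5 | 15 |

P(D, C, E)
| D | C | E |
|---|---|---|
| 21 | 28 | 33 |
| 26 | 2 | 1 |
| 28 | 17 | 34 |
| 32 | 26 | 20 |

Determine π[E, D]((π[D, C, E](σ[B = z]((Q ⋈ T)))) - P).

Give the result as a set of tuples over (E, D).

Natural join on E: {(24, z, 36, 1), (31, x, 29, 21), (31, x, 5, 15)}
Filtering on B = z leaves {(24, z, 36, 1)}.
Projecting to D, C, E: {(36, 1, 24)}
Taking the difference: {(36, 1, 24)}
Projecting to E, D: {(24, 36)}

{(24, 36)}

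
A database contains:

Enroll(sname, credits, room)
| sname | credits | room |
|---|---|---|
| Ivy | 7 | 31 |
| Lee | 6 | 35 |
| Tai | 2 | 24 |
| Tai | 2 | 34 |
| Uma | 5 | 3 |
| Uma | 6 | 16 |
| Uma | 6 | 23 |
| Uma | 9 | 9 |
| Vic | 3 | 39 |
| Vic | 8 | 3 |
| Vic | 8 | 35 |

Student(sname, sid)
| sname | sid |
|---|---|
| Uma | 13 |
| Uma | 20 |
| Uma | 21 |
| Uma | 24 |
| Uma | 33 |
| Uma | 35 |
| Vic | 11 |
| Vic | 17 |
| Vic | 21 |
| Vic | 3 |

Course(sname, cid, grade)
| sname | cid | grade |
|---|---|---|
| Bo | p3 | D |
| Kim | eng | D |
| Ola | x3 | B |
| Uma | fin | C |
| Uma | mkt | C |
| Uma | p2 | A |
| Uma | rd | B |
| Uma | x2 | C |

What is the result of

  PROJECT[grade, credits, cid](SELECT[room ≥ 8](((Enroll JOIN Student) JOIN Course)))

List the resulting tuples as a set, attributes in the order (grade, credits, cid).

{(A, 6, p2), (A, 9, p2), (B, 6, rd), (B, 9, rd), (C, 6, fin), (C, 6, mkt), (C, 6, x2), (C, 9, fin), (C, 9, mkt), (C, 9, x2)}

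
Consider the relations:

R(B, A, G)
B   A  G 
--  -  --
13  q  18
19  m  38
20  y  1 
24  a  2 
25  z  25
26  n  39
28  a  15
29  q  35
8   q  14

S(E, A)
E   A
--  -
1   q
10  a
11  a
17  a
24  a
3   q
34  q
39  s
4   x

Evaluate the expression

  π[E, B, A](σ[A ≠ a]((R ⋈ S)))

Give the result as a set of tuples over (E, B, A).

R ⋈ S (natural join on A): {(13, q, 18, 1), (13, q, 18, 3), (13, q, 18, 34), (24, a, 2, 10), (24, a, 2, 11), (24, a, 2, 17), (24, a, 2, 24), (28, a, 15, 10), (28, a, 15, 11), (28, a, 15, 17), (28, a, 15, 24), (29, q, 35, 1), (29, q, 35, 3), (29, q, 35, 34), (8, q, 14, 1), (8, q, 14, 3), (8, q, 14, 34)}
Filtering on A ≠ a leaves {(13, q, 18, 1), (13, q, 18, 3), (13, q, 18, 34), (29, q, 35, 1), (29, q, 35, 3), (29, q, 35, 34), (8, q, 14, 1), (8, q, 14, 3), (8, q, 14, 34)}.
Projecting to E, B, A: {(1, 13, q), (1, 29, q), (1, 8, q), (3, 13, q), (3, 29, q), (3, 8, q), (34, 13, q), (34, 29, q), (34, 8, q)}

{(1, 13, q), (1, 29, q), (1, 8, q), (3, 13, q), (3, 29, q), (3, 8, q), (34, 13, q), (34, 29, q), (34, 8, q)}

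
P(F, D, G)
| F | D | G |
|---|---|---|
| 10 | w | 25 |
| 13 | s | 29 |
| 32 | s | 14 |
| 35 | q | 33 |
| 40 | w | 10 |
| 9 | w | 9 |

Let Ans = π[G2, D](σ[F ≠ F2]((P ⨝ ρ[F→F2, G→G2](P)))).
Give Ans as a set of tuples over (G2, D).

ρ[F→F2, G→G2]: schema becomes (F2, D, G2); tuples unchanged.
Joining P and ρ[F→F2, G→G2](P) on D yields {(10, w, 25, 10, 25), (10, w, 25, 40, 10), (10, w, 25, 9, 9), (13, s, 29, 13, 29), (13, s, 29, 32, 14), (32, s, 14, 13, 29), (32, s, 14, 32, 14), (35, q, 33, 35, 33), (40, w, 10, 10, 25), (40, w, 10, 40, 10), (40, w, 10, 9, 9), (9, w, 9, 10, 25), (9, w, 9, 40, 10), (9, w, 9, 9, 9)}.
Filtering on F ≠ F2 leaves {(10, w, 25, 40, 10), (10, w, 25, 9, 9), (13, s, 29, 32, 14), (32, s, 14, 13, 29), (40, w, 10, 10, 25), (40, w, 10, 9, 9), (9, w, 9, 10, 25), (9, w, 9, 40, 10)}.
Projecting to G2, D (3 duplicate(s) eliminated): {(10, w), (14, s), (25, w), (29, s), (9, w)}

{(10, w), (14, s), (25, w), (29, s), (9, w)}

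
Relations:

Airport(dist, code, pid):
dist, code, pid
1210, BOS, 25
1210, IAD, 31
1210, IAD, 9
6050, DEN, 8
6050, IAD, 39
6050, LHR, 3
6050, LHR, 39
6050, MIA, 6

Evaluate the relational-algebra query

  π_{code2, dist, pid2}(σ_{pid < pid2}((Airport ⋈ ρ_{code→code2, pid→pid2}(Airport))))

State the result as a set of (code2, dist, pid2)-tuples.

{(BOS, 1210, 25), (DEN, 6050, 8), (IAD, 1210, 31), (IAD, 6050, 39), (LHR, 6050, 39), (MIA, 6050, 6)}

ρ[code→code2, pid→pid2]: schema becomes (dist, code2, pid2); tuples unchanged.
Natural join on dist: {(1210, BOS, 25, BOS, 25), (1210, BOS, 25, IAD, 31), (1210, BOS, 25, IAD, 9), (1210, IAD, 31, BOS, 25), (1210, IAD, 31, IAD, 31), (1210, IAD, 31, IAD, 9), (1210, IAD, 9, BOS, 25), (1210, IAD, 9, IAD, 31), (1210, IAD, 9, IAD, 9), (6050, DEN, 8, DEN, 8), (6050, DEN, 8, IAD, 39), (6050, DEN, 8, LHR, 3), (6050, DEN, 8, LHR, 39), (6050, DEN, 8, MIA, 6), (6050, IAD, 39, DEN, 8), (6050, IAD, 39, IAD, 39), (6050, IAD, 39, LHR, 3), (6050, IAD, 39, LHR, 39), (6050, IAD, 39, MIA, 6), (6050, LHR, 3, DEN, 8), (6050, LHR, 3, IAD, 39), (6050, LHR, 3, LHR, 3), (6050, LHR, 3, LHR, 39), (6050, LHR, 3, MIA, 6), (6050, LHR, 39, DEN, 8), (6050, LHR, 39, IAD, 39), (6050, LHR, 39, LHR, 3), (6050, LHR, 39, LHR, 39), (6050, LHR, 39, MIA, 6), (6050, MIA, 6, DEN, 8), (6050, MIA, 6, IAD, 39), (6050, MIA, 6, LHR, 3), (6050, MIA, 6, LHR, 39), (6050, MIA, 6, MIA, 6)}
Apply σ_{pid < pid2}; surviving tuples: {(1210, BOS, 25, IAD, 31), (1210, IAD, 9, BOS, 25), (1210, IAD, 9, IAD, 31), (6050, DEN, 8, IAD, 39), (6050, DEN, 8, LHR, 39), (6050, LHR, 3, DEN, 8), (6050, LHR, 3, IAD, 39), (6050, LHR, 3, LHR, 39), (6050, LHR, 3, MIA, 6), (6050, MIA, 6, DEN, 8), (6050, MIA, 6, IAD, 39), (6050, MIA, 6, LHR, 39)}
π[code2, dist, pid2]: project onto (code2, dist, pid2) (6 duplicate(s) eliminated) → {(BOS, 1210, 25), (DEN, 6050, 8), (IAD, 1210, 31), (IAD, 6050, 39), (LHR, 6050, 39), (MIA, 6050, 6)}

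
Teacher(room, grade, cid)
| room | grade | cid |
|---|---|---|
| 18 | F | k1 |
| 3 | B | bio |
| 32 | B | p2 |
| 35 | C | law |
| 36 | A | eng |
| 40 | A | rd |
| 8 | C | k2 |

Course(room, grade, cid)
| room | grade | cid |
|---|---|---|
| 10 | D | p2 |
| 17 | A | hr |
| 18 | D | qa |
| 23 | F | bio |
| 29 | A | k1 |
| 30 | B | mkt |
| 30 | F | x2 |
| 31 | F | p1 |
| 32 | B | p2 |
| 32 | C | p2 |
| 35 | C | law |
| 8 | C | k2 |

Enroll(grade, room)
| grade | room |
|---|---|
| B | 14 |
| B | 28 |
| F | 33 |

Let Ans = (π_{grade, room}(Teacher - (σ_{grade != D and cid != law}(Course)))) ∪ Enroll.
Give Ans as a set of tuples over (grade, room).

Filtering on grade != D and cid != law leaves {(17, A, hr), (23, F, bio), (29, A, k1), (30, B, mkt), (30, F, x2), (31, F, p1), (32, B, p2), (32, C, p2), (8, C, k2)}.
Difference: {(18, F, k1), (3, B, bio), (32, B, p2), (35, C, law), (36, A, eng), (40, A, rd), (8, C, k2)} with {(17, A, hr), (23, F, bio), (29, A, k1), (30, B, mkt), (30, F, x2), (31, F, p1), (32, B, p2), (32, C, p2), (8, C, k2)} → {(18, F, k1), (3, B, bio), (35, C, law), (36, A, eng), (40, A, rd)}
Keep only column(s) grade, room: {(A, 36), (A, 40), (B, 3), (C, 35), (F, 18)}
Union: {(A, 36), (A, 40), (B, 3), (C, 35), (F, 18)} with {(B, 14), (B, 28), (F, 33)} → {(A, 36), (A, 40), (B, 14), (B, 28), (B, 3), (C, 35), (F, 18), (F, 33)}

{(A, 36), (A, 40), (B, 14), (B, 28), (B, 3), (C, 35), (F, 18), (F, 33)}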